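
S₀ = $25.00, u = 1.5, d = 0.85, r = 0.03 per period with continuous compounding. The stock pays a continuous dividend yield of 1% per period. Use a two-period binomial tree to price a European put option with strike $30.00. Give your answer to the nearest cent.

$6.13

Per-period risk-free factor R = e^0.03 = 1.0305; dividend-adjusted growth = e^(0.03−0.01) = 1.0202.
Risk-neutral probability p = (1.0202 − 0.85)/(1.5 − 0.85) = 0.1702/0.6500 = 0.2618
Terminal stock prices: S_uu = 56.25, S_ud = 31.88, S_dd = 18.06
Terminal payoffs (K − S): max(-26.25, 0) = 0, max(-1.875, 0) = 0, max(11.94, 0) = 11.94
Node u (S = 37.5): V_u = e^(−0.03)·[0.2618·0.0000 + 0.7382·0.0000] = 0.0000
Node d (S = 21.25): V_d = e^(−0.03)·[0.2618·0.0000 + 0.7382·11.9375] = 8.5513
Node 0 (S = 25): V_0 = e^(−0.03)·[0.2618·0.0000 + 0.7382·8.5513] = 6.1256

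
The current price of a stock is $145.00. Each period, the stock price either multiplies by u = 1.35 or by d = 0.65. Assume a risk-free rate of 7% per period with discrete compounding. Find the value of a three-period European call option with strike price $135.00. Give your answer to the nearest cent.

Risk-neutral probability p = (1 + 0.07 − 0.65)/(1.35 − 0.65) = 0.4200/0.7000 = 0.6000
Terminal stock prices: S_uuu = 356.8, S_uud = 171.8, S_udd = 82.7, S_ddd = 39.82
Terminal payoffs (S − K): max(221.8, 0) = 221.8, max(36.77, 0) = 36.77, max(-52.3, 0) = 0, max(-95.18, 0) = 0
Node uu (S = 264.3): V_uu = 1/1.07·[0.6000·221.7544 + 0.4000·36.7706] = 138.0943
Node ud (S = 127.2): V_ud = 1/1.07·[0.6000·36.7706 + 0.4000·0.0000] = 20.6190
Node dd (S = 61.26): V_dd = 1/1.07·[0.6000·0.0000 + 0.4000·0.0000] = 0.0000
Node u (S = 195.8): V_u = 1/1.07·[0.6000·138.0943 + 0.4000·20.6190] = 85.1441
Node d (S = 94.25): V_d = 1/1.07·[0.6000·20.6190 + 0.4000·0.0000] = 11.5621
Node 0 (S = 145): V_0 = 1/1.07·[0.6000·85.1441 + 0.4000·11.5621] = 52.0666

$52.07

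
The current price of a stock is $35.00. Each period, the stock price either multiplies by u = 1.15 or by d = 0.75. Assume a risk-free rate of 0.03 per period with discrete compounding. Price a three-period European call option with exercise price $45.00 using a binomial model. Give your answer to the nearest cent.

Risk-neutral probability p = (1 + 0.03 − 0.75)/(1.15 − 0.75) = 0.2800/0.4000 = 0.7000
Terminal stock prices: S_uuu = 53.23, S_uud = 34.72, S_udd = 22.64, S_ddd = 14.77
Terminal payoffs (S − K): max(8.231, 0) = 8.231, max(-10.28, 0) = 0, max(-22.36, 0) = 0, max(-30.23, 0) = 0
Node uu (S = 46.29): V_uu = 1/1.03·[0.7000·8.2306 + 0.3000·0.0000] = 5.5936
Node ud (S = 30.19): V_ud = 1/1.03·[0.7000·0.0000 + 0.3000·0.0000] = 0.0000
Node dd (S = 19.69): V_dd = 1/1.03·[0.7000·0.0000 + 0.3000·0.0000] = 0.0000
Node u (S = 40.25): V_u = 1/1.03·[0.7000·5.5936 + 0.3000·0.0000] = 3.8015
Node d (S = 26.25): V_d = 1/1.03·[0.7000·0.0000 + 0.3000·0.0000] = 0.0000
Node 0 (S = 35): V_0 = 1/1.03·[0.7000·3.8015 + 0.3000·0.0000] = 2.5835

$2.58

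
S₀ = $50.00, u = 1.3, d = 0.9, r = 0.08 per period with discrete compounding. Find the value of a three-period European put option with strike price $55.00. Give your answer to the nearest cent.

Risk-neutral probability p = (1 + 0.08 − 0.9)/(1.3 − 0.9) = 0.1800/0.4000 = 0.4500
Terminal stock prices: S_uuu = 109.9, S_uud = 76.05, S_udd = 52.65, S_ddd = 36.45
Terminal payoffs (K − S): max(-54.85, 0) = 0, max(-21.05, 0) = 0, max(2.35, 0) = 2.35, max(18.55, 0) = 18.55
Node uu (S = 84.5): V_uu = 1/1.08·[0.4500·0.0000 + 0.5500·0.0000] = 0.0000
Node ud (S = 58.5): V_ud = 1/1.08·[0.4500·0.0000 + 0.5500·2.3500] = 1.1968
Node dd (S = 40.5): V_dd = 1/1.08·[0.4500·2.3500 + 0.5500·18.5500] = 10.4259
Node u (S = 65): V_u = 1/1.08·[0.4500·0.0000 + 0.5500·1.1968] = 0.6095
Node d (S = 45): V_d = 1/1.08·[0.4500·1.1968 + 0.5500·10.4259] = 5.8081
Node 0 (S = 50): V_0 = 1/1.08·[0.4500·0.6095 + 0.5500·5.8081] = 3.2118

$3.21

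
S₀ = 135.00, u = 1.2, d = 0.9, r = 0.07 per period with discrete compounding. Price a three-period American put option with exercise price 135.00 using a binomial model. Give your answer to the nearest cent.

5.80

Risk-neutral probability p = (1 + 0.07 − 0.9)/(1.2 − 0.9) = 0.1700/0.3000 = 0.5667
Terminal stock prices: S_uuu = 233.3, S_uud = 175, S_udd = 131.2, S_ddd = 98.42
Terminal payoffs (K − S): max(-98.28, 0) = 0, max(-39.96, 0) = 0, max(3.78, 0) = 3.78, max(36.58, 0) = 36.58
Node uu (S = 194.4): continuation = 1/1.07·[0.5667·0.0000 + 0.4333·0.0000] = 0.0000; exercise value = 0.0000 ≤ continuation, so V_uu = 0.0000
Node ud (S = 145.8): continuation = 1/1.07·[0.5667·0.0000 + 0.4333·3.7800] = 1.5308; exercise value = 0.0000 ≤ continuation, so V_ud = 1.5308
Node dd (S = 109.4): continuation = 1/1.07·[0.5667·3.7800 + 0.4333·36.5850] = 16.8182; exercise value = 25.6500 > continuation, so V_dd = 25.6500 (exercise)
Node u (S = 162): continuation = 1/1.07·[0.5667·0.0000 + 0.4333·1.5308] = 0.6200; exercise value = 0.0000 ≤ continuation, so V_u = 0.6200
Node d (S = 121.5): continuation = 1/1.07·[0.5667·1.5308 + 0.4333·25.6500] = 11.1986; exercise value = 13.5000 > continuation, so V_d = 13.5000 (exercise)
Node 0 (S = 135): continuation = 1/1.07·[0.5667·0.6200 + 0.4333·13.5000] = 5.7956; exercise value = 0.0000 ≤ continuation, so V_0 = 5.7956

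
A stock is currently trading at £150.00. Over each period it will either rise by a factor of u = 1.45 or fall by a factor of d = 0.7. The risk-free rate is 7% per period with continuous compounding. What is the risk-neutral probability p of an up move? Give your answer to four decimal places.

Risk-neutral probability p = (e^0.07 − 0.7)/(1.45 − 0.7) = 0.3725/0.7500 = 0.4967

p = 0.4967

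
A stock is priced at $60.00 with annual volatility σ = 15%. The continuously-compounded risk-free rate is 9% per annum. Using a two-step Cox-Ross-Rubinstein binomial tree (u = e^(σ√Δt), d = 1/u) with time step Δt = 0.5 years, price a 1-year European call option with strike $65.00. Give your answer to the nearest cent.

CRR parameters: u = e^(σ√Δt) = e^(0.15·√0.5) = 1.1119, d = 1/u = 0.8994
Per-period rate: rΔt = 0.09·0.5 = 0.045, so R = e^0.045 = 1.0460
Risk-neutral probability p = (e^0.045 − 0.8994)/(1.1119 − 0.8994) = 0.1467/0.2125 = 0.6901
Terminal stock prices: S_uu = 74.18, S_ud = 60, S_dd = 48.53
Terminal payoffs (S − K): max(9.179, 0) = 9.179, max(-5, 0) = 0, max(-16.47, 0) = 0
Node u (S = 66.71): V_u = e^(−0.045)·[0.6901·9.1787 + 0.3099·0.0000] = 6.0553
Node d (S = 53.96): V_d = e^(−0.045)·[0.6901·0.0000 + 0.3099·0.0000] = 0.0000
Node 0 (S = 60): V_0 = e^(−0.045)·[0.6901·6.0553 + 0.3099·0.0000] = 3.9948

$3.99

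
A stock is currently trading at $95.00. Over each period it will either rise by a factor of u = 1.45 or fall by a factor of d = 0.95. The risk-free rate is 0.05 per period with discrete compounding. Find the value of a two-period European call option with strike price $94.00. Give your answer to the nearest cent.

Risk-neutral probability p = (1 + 0.05 − 0.95)/(1.45 − 0.95) = 0.1000/0.5000 = 0.2000
Terminal stock prices: S_uu = 199.7, S_ud = 130.9, S_dd = 85.74
Terminal payoffs (S − K): max(105.7, 0) = 105.7, max(36.86, 0) = 36.86, max(-8.263, 0) = 0
Node u (S = 137.8): V_u = 1/1.05·[0.2000·105.7375 + 0.8000·36.8625] = 48.2262
Node d (S = 90.25): V_d = 1/1.05·[0.2000·36.8625 + 0.8000·0.0000] = 7.0214
Node 0 (S = 95): V_0 = 1/1.05·[0.2000·48.2262 + 0.8000·7.0214] = 14.5356

$14.54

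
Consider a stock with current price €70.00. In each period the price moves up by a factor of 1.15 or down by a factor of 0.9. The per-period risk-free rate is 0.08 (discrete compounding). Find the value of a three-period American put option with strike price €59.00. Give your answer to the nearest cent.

Risk-neutral probability p = (1 + 0.08 − 0.9)/(1.15 − 0.9) = 0.1800/0.2500 = 0.7200
Terminal stock prices: S_uuu = 106.5, S_uud = 83.32, S_udd = 65.2, S_ddd = 51.03
Terminal payoffs (K − S): max(-47.46, 0) = 0, max(-24.32, 0) = 0, max(-6.205, 0) = 0, max(7.97, 0) = 7.97
Node uu (S = 92.57): continuation = 1/1.08·[0.7200·0.0000 + 0.2800·0.0000] = 0.0000; exercise value = 0.0000 ≤ continuation, so V_uu = 0.0000
Node ud (S = 72.45): continuation = 1/1.08·[0.7200·0.0000 + 0.2800·0.0000] = 0.0000; exercise value = 0.0000 ≤ continuation, so V_ud = 0.0000
Node dd (S = 56.7): continuation = 1/1.08·[0.7200·0.0000 + 0.2800·7.9700] = 2.0663; exercise value = 2.3000 > continuation, so V_dd = 2.3000 (exercise)
Node u (S = 80.5): continuation = 1/1.08·[0.7200·0.0000 + 0.2800·0.0000] = 0.0000; exercise value = 0.0000 ≤ continuation, so V_u = 0.0000
Node d (S = 63): continuation = 1/1.08·[0.7200·0.0000 + 0.2800·2.3000] = 0.5963; exercise value = 0.0000 ≤ continuation, so V_d = 0.5963
Node 0 (S = 70): continuation = 1/1.08·[0.7200·0.0000 + 0.2800·0.5963] = 0.1546; exercise value = 0.0000 ≤ continuation, so V_0 = 0.1546

€0.15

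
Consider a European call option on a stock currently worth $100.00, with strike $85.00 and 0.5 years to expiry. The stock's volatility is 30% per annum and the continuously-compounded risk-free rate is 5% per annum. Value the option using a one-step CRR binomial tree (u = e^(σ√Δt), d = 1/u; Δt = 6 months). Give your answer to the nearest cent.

CRR parameters: u = e^(σ√Δt) = e^(0.3·√0.5) = 1.2363, d = 1/u = 0.8089
Per-period rate: rΔt = 0.05·0.5 = 0.025, so R = e^0.025 = 1.0253
Risk-neutral probability p = (e^0.025 − 0.8089)/(1.2363 − 0.8089) = 0.2165/0.4275 = 0.5064
Terminal stock prices: S_u = 123.6, S_d = 80.89
Terminal payoffs (S − K): max(38.63, 0) = 38.63, max(-4.114, 0) = 0
Node 0 (S = 100): V_0 = e^(−0.025)·[0.5064·38.6311 + 0.4936·0.0000] = 19.0793

$19.08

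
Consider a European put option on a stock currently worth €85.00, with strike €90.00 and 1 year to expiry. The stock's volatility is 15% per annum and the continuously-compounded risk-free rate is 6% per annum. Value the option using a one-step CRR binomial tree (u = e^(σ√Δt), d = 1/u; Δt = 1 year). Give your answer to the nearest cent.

€5.27

CRR parameters: u = e^(σ√Δt) = e^(0.15·√1) = 1.1618, d = 1/u = 0.8607
Per-period rate: rΔt = 0.06·1 = 0.06, so R = e^0.06 = 1.0618
Risk-neutral probability p = (e^0.06 − 0.8607)/(1.1618 − 0.8607) = 0.2011/0.3011 = 0.6679
Terminal stock prices: S_u = 98.76, S_d = 73.16
Terminal payoffs (K − S): max(-8.756, 0) = 0, max(16.84, 0) = 16.84
Node 0 (S = 85): V_0 = e^(−0.06)·[0.6679·0.0000 + 0.3321·16.8398] = 5.2665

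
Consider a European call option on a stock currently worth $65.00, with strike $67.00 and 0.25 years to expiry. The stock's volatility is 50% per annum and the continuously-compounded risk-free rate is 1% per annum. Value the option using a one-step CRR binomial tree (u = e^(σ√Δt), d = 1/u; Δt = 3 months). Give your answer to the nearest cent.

CRR parameters: u = e^(σ√Δt) = e^(0.5·√0.25) = 1.2840, d = 1/u = 0.7788
Per-period rate: rΔt = 0.01·0.25 = 0.0025, so R = e^0.0025 = 1.0025
Risk-neutral probability p = (e^0.0025 − 0.7788)/(1.2840 − 0.7788) = 0.2237/0.5052 = 0.4428
Terminal stock prices: S_u = 83.46, S_d = 50.62
Terminal payoffs (S − K): max(16.46, 0) = 16.46, max(-16.38, 0) = 0
Node 0 (S = 65): V_0 = e^(−0.0025)·[0.4428·16.4617 + 0.5572·0.0000] = 7.2707

$7.27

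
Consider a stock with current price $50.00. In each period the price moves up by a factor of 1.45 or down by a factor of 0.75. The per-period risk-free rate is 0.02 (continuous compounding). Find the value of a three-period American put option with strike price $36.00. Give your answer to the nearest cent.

Risk-neutral probability p = (e^0.02 − 0.75)/(1.45 − 0.75) = 0.2702/0.7000 = 0.3860
Terminal stock prices: S_uuu = 152.4, S_uud = 78.84, S_udd = 40.78, S_ddd = 21.09
Terminal payoffs (K − S): max(-116.4, 0) = 0, max(-42.84, 0) = 0, max(-4.781, 0) = 0, max(14.91, 0) = 14.91
Node uu (S = 105.1): continuation = e^(−0.02)·[0.3860·0.0000 + 0.6140·0.0000] = 0.0000; exercise value = 0.0000 ≤ continuation, so V_uu = 0.0000
Node ud (S = 54.38): continuation = e^(−0.02)·[0.3860·0.0000 + 0.6140·0.0000] = 0.0000; exercise value = 0.0000 ≤ continuation, so V_ud = 0.0000
Node dd (S = 28.12): continuation = e^(−0.02)·[0.3860·0.0000 + 0.6140·14.9062] = 8.9712; exercise value = 7.8750 ≤ continuation, so V_dd = 8.9712
Node u (S = 72.5): continuation = e^(−0.02)·[0.3860·0.0000 + 0.6140·0.0000] = 0.0000; exercise value = 0.0000 ≤ continuation, so V_u = 0.0000
Node d (S = 37.5): continuation = e^(−0.02)·[0.3860·0.0000 + 0.6140·8.9712] = 5.3992; exercise value = 0.0000 ≤ continuation, so V_d = 5.3992
Node 0 (S = 50): continuation = e^(−0.02)·[0.3860·0.0000 + 0.6140·5.3992] = 3.2495; exercise value = 0.0000 ≤ continuation, so V_0 = 3.2495

$3.25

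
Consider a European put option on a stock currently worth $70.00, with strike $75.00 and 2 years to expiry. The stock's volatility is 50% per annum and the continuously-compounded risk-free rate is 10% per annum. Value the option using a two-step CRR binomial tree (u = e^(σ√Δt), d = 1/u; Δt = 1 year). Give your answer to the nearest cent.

CRR parameters: u = e^(σ√Δt) = e^(0.5·√1) = 1.6487, d = 1/u = 0.6065
Per-period rate: rΔt = 0.1·1 = 0.1, so R = e^0.1 = 1.1052
Risk-neutral probability p = (e^0.1 − 0.6065)/(1.6487 − 0.6065) = 0.4986/1.0422 = 0.4785
Terminal stock prices: S_uu = 190.3, S_ud = 70, S_dd = 25.75
Terminal payoffs (K − S): max(-115.3, 0) = 0, max(5, 0) = 5, max(49.25, 0) = 49.25
Node u (S = 115.4): V_u = e^(−0.1)·[0.4785·0.0000 + 0.5215·5.0000] = 2.3596
Node d (S = 42.46): V_d = e^(−0.1)·[0.4785·5.0000 + 0.5215·49.2484] = 25.4057
Node 0 (S = 70): V_0 = e^(−0.1)·[0.4785·2.3596 + 0.5215·25.4057] = 13.0108

$13.01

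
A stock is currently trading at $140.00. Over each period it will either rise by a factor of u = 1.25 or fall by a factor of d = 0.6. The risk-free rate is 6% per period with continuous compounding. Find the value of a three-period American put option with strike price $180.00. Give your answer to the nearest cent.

$45.80

Risk-neutral probability p = (e^0.06 − 0.6)/(1.25 − 0.6) = 0.4618/0.6500 = 0.7105
Terminal stock prices: S_uuu = 273.4, S_uud = 131.2, S_udd = 63, S_ddd = 30.24
Terminal payoffs (K − S): max(-93.44, 0) = 0, max(48.75, 0) = 48.75, max(117, 0) = 117, max(149.8, 0) = 149.8
Node uu (S = 218.8): continuation = e^(−0.06)·[0.7105·0.0000 + 0.2895·48.7500] = 13.2904; exercise value = 0.0000 ≤ continuation, so V_uu = 13.2904
Node ud (S = 105): continuation = e^(−0.06)·[0.7105·48.7500 + 0.2895·117.0000] = 64.5176; exercise value = 75.0000 > continuation, so V_ud = 75.0000 (exercise)
Node dd (S = 50.4): continuation = e^(−0.06)·[0.7105·117.0000 + 0.2895·149.7600] = 119.1176; exercise value = 129.6000 > continuation, so V_dd = 129.6000 (exercise)
Node u (S = 175): continuation = e^(−0.06)·[0.7105·13.2904 + 0.2895·75.0000] = 29.3400; exercise value = 5.0000 ≤ continuation, so V_u = 29.3400
Node d (S = 84): continuation = e^(−0.06)·[0.7105·75.0000 + 0.2895·129.6000] = 85.5176; exercise value = 96.0000 > continuation, so V_d = 96.0000 (exercise)
Node 0 (S = 140): continuation = e^(−0.06)·[0.7105·29.3400 + 0.2895·96.0000] = 45.8045; exercise value = 40.0000 ≤ continuation, so V_0 = 45.8045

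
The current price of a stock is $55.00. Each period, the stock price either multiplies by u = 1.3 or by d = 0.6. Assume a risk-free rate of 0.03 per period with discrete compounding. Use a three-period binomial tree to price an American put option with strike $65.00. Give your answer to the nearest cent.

Risk-neutral probability p = (1 + 0.03 − 0.6)/(1.3 − 0.6) = 0.4300/0.7000 = 0.6143
Terminal stock prices: S_uuu = 120.8, S_uud = 55.77, S_udd = 25.74, S_ddd = 11.88
Terminal payoffs (K − S): max(-55.84, 0) = 0, max(9.23, 0) = 9.23, max(39.26, 0) = 39.26, max(53.12, 0) = 53.12
Node uu (S = 92.95): continuation = 1/1.03·[0.6143·0.0000 + 0.3857·9.2300] = 3.4564; exercise value = 0.0000 ≤ continuation, so V_uu = 3.4564
Node ud (S = 42.9): continuation = 1/1.03·[0.6143·9.2300 + 0.3857·39.2600] = 20.2068; exercise value = 22.1000 > continuation, so V_ud = 22.1000 (exercise)
Node dd (S = 19.8): continuation = 1/1.03·[0.6143·39.2600 + 0.3857·53.1200] = 43.3068; exercise value = 45.2000 > continuation, so V_dd = 45.2000 (exercise)
Node u (S = 71.5): continuation = 1/1.03·[0.6143·3.4564 + 0.3857·22.1000] = 10.3374; exercise value = 0.0000 ≤ continuation, so V_u = 10.3374
Node d (S = 33): continuation = 1/1.03·[0.6143·22.1000 + 0.3857·45.2000] = 30.1068; exercise value = 32.0000 > continuation, so V_d = 32.0000 (exercise)
Node 0 (S = 55): continuation = 1/1.03·[0.6143·10.3374 + 0.3857·32.0000] = 18.1485; exercise value = 10.0000 ≤ continuation, so V_0 = 18.1485

$18.15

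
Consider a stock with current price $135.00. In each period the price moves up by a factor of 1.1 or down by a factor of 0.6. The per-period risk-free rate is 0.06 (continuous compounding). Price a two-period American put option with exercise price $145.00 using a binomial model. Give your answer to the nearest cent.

Risk-neutral probability p = (e^0.06 − 0.6)/(1.1 − 0.6) = 0.4618/0.5000 = 0.9237
Terminal stock prices: S_uu = 163.4, S_ud = 89.1, S_dd = 48.6
Terminal payoffs (K − S): max(-18.35, 0) = 0, max(55.9, 0) = 55.9, max(96.4, 0) = 96.4
Node u (S = 148.5): continuation = e^(−0.06)·[0.9237·0.0000 + 0.0763·55.9000] = 4.0182; exercise value = 0.0000 ≤ continuation, so V_u = 4.0182
Node d (S = 81): continuation = e^(−0.06)·[0.9237·55.9000 + 0.0763·96.4000] = 55.5559; exercise value = 64.0000 > continuation, so V_d = 64.0000 (exercise)
Node 0 (S = 135): continuation = e^(−0.06)·[0.9237·4.0182 + 0.0763·64.0000] = 8.0958; exercise value = 10.0000 > continuation, so V_0 = 10.0000 (exercise)

$10.00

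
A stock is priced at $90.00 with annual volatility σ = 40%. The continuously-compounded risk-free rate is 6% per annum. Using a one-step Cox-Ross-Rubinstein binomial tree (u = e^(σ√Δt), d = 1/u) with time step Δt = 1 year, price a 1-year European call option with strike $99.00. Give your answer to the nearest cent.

CRR parameters: u = e^(σ√Δt) = e^(0.4·√1) = 1.4918, d = 1/u = 0.6703
Per-period rate: rΔt = 0.06·1 = 0.06, so R = e^0.06 = 1.0618
Risk-neutral probability p = (e^0.06 − 0.6703)/(1.4918 − 0.6703) = 0.3915/0.8215 = 0.4766
Terminal stock prices: S_u = 134.3, S_d = 60.33
Terminal payoffs (S − K): max(35.26, 0) = 35.26, max(-38.67, 0) = 0
Node 0 (S = 90): V_0 = e^(−0.06)·[0.4766·35.2642 + 0.5234·0.0000] = 15.8277

$15.83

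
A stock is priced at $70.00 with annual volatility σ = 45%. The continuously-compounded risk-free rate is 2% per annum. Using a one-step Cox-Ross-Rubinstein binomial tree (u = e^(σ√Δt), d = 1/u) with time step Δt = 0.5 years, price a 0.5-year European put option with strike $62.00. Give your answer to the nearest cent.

CRR parameters: u = e^(σ√Δt) = e^(0.45·√0.5) = 1.3746, d = 1/u = 0.7275
Per-period rate: rΔt = 0.02·0.5 = 0.01, so R = e^0.01 = 1.0101
Risk-neutral probability p = (e^0.01 − 0.7275)/(1.3746 − 0.7275) = 0.2826/0.6472 = 0.4366
Terminal stock prices: S_u = 96.23, S_d = 50.92
Terminal payoffs (K − S): max(-34.23, 0) = 0, max(11.08, 0) = 11.08
Node 0 (S = 70): V_0 = e^(−0.01)·[0.4366·0.0000 + 0.5634·11.0779] = 6.1787

$6.18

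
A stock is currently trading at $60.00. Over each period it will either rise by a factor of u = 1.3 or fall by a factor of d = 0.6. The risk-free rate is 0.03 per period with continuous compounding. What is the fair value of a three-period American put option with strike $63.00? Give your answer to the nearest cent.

$13.99

Risk-neutral probability p = (e^0.03 − 0.6)/(1.3 − 0.6) = 0.4305/0.7000 = 0.6149
Terminal stock prices: S_uuu = 131.8, S_uud = 60.84, S_udd = 28.08, S_ddd = 12.96
Terminal payoffs (K − S): max(-68.82, 0) = 0, max(2.16, 0) = 2.16, max(34.92, 0) = 34.92, max(50.04, 0) = 50.04
Node uu (S = 101.4): continuation = e^(−0.03)·[0.6149·0.0000 + 0.3851·2.1600] = 0.8072; exercise value = 0.0000 ≤ continuation, so V_uu = 0.8072
Node ud (S = 46.8): continuation = e^(−0.03)·[0.6149·2.1600 + 0.3851·34.9200] = 14.3381; exercise value = 16.2000 > continuation, so V_ud = 16.2000 (exercise)
Node dd (S = 21.6): continuation = e^(−0.03)·[0.6149·34.9200 + 0.3851·50.0400] = 39.5381; exercise value = 41.4000 > continuation, so V_dd = 41.4000 (exercise)
Node u (S = 78): continuation = e^(−0.03)·[0.6149·0.8072 + 0.3851·16.2000] = 6.5354; exercise value = 0.0000 ≤ continuation, so V_u = 6.5354
Node d (S = 36): continuation = e^(−0.03)·[0.6149·16.2000 + 0.3851·41.4000] = 25.1381; exercise value = 27.0000 > continuation, so V_d = 27.0000 (exercise)
Node 0 (S = 60): continuation = e^(−0.03)·[0.6149·6.5354 + 0.3851·27.0000] = 13.9895; exercise value = 3.0000 ≤ continuation, so V_0 = 13.9895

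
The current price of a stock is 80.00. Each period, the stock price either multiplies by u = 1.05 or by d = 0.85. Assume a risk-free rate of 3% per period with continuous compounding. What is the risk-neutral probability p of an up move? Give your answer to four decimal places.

Risk-neutral probability p = (e^0.03 − 0.85)/(1.05 − 0.85) = 0.1805/0.2000 = 0.9023

p = 0.9023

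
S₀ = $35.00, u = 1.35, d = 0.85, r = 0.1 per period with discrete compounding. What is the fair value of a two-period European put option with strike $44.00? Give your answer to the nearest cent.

Risk-neutral probability p = (1 + 0.1 − 0.85)/(1.35 − 0.85) = 0.2500/0.5000 = 0.5000
Terminal stock prices: S_uu = 63.79, S_ud = 40.16, S_dd = 25.29
Terminal payoffs (K − S): max(-19.79, 0) = 0, max(3.837, 0) = 3.837, max(18.71, 0) = 18.71
Node u (S = 47.25): V_u = 1/1.1·[0.5000·0.0000 + 0.5000·3.8375] = 1.7443
Node d (S = 29.75): V_d = 1/1.1·[0.5000·3.8375 + 0.5000·18.7125] = 10.2500
Node 0 (S = 35): V_0 = 1/1.1·[0.5000·1.7443 + 0.5000·10.2500] = 5.4520

$5.45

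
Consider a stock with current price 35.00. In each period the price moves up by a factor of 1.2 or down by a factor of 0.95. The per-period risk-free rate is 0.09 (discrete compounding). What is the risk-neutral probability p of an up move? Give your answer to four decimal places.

p = 0.5600

Risk-neutral probability p = (1 + 0.09 − 0.95)/(1.2 − 0.95) = 0.1400/0.2500 = 0.5600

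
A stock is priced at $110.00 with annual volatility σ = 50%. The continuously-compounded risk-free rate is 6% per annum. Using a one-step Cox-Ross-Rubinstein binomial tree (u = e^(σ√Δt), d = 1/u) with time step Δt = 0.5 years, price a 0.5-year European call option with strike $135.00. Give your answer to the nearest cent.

CRR parameters: u = e^(σ√Δt) = e^(0.5·√0.5) = 1.4241, d = 1/u = 0.7022
Per-period rate: rΔt = 0.06·0.5 = 0.03, so R = e^0.03 = 1.0305
Risk-neutral probability p = (e^0.03 − 0.7022)/(1.4241 − 0.7022) = 0.3283/0.7219 = 0.4547
Terminal stock prices: S_u = 156.7, S_d = 77.24
Terminal payoffs (S − K): max(21.65, 0) = 21.65, max(-57.76, 0) = 0
Node 0 (S = 110): V_0 = e^(−0.03)·[0.4547·21.6531 + 0.5453·0.0000] = 9.5548

$9.55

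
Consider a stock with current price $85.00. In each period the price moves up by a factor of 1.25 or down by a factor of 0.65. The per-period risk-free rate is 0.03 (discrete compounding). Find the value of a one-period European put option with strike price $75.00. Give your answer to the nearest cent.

Risk-neutral probability p = (1 + 0.03 − 0.65)/(1.25 − 0.65) = 0.3800/0.6000 = 0.6333
Terminal stock prices: S_u = 106.2, S_d = 55.25
Terminal payoffs (K − S): max(-31.25, 0) = 0, max(19.75, 0) = 19.75
Node 0 (S = 85): V_0 = 1/1.03·[0.6333·0.0000 + 0.3667·19.7500] = 7.0307

$7.03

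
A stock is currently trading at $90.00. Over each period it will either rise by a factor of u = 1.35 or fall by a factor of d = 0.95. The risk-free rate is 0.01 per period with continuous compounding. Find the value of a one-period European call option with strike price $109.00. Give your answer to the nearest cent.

$1.86

Risk-neutral probability p = (e^0.01 − 0.95)/(1.35 − 0.95) = 0.0601/0.4000 = 0.1501
Terminal stock prices: S_u = 121.5, S_d = 85.5
Terminal payoffs (S − K): max(12.5, 0) = 12.5, max(-23.5, 0) = 0
Node 0 (S = 90): V_0 = e^(−0.01)·[0.1501·12.5000 + 0.8499·0.0000] = 1.8579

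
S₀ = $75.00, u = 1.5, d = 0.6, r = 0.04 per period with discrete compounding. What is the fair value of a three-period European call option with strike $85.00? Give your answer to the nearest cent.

Risk-neutral probability p = (1 + 0.04 − 0.6)/(1.5 − 0.6) = 0.4400/0.9000 = 0.4889
Terminal stock prices: S_uuu = 253.1, S_uud = 101.2, S_udd = 40.5, S_ddd = 16.2
Terminal payoffs (S − K): max(168.1, 0) = 168.1, max(16.25, 0) = 16.25, max(-44.5, 0) = 0, max(-68.8, 0) = 0
Node uu (S = 168.8): V_uu = 1/1.04·[0.4889·168.1250 + 0.5111·16.2500] = 87.0192
Node ud (S = 67.5): V_ud = 1/1.04·[0.4889·16.2500 + 0.5111·0.0000] = 7.6389
Node dd (S = 27): V_dd = 1/1.04·[0.4889·0.0000 + 0.5111·0.0000] = 0.0000
Node u (S = 112.5): V_u = 1/1.04·[0.4889·87.0192 + 0.5111·7.6389] = 44.6606
Node d (S = 45): V_d = 1/1.04·[0.4889·7.6389 + 0.5111·0.0000] = 3.5909
Node 0 (S = 75): V_0 = 1/1.04·[0.4889·44.6606 + 0.5111·3.5909] = 22.7591

$22.76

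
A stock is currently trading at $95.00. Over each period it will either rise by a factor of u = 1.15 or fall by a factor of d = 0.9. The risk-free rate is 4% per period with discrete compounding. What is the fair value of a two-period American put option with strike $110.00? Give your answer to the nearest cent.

Risk-neutral probability p = (1 + 0.04 − 0.9)/(1.15 − 0.9) = 0.1400/0.2500 = 0.5600
Terminal stock prices: S_uu = 125.6, S_ud = 98.32, S_dd = 76.95
Terminal payoffs (K − S): max(-15.64, 0) = 0, max(11.68, 0) = 11.68, max(33.05, 0) = 33.05
Node u (S = 109.2): continuation = 1/1.04·[0.5600·0.0000 + 0.4400·11.6750] = 4.9394; exercise value = 0.7500 ≤ continuation, so V_u = 4.9394
Node d (S = 85.5): continuation = 1/1.04·[0.5600·11.6750 + 0.4400·33.0500] = 20.2692; exercise value = 24.5000 > continuation, so V_d = 24.5000 (exercise)
Node 0 (S = 95): continuation = 1/1.04·[0.5600·4.9394 + 0.4400·24.5000] = 13.0251; exercise value = 15.0000 > continuation, so V_0 = 15.0000 (exercise)

$15.00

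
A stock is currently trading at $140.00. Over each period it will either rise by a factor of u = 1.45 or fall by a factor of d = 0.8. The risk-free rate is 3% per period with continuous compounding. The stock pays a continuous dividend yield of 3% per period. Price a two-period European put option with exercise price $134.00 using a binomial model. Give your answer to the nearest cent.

Per-period risk-free factor R = e^0.03 = 1.0305; dividend-adjusted growth = e^(0.03−0.03) = 1.0000.
Risk-neutral probability p = (1.0000 − 0.8)/(1.45 − 0.8) = 0.2000/0.6500 = 0.3077
Terminal stock prices: S_uu = 294.4, S_ud = 162.4, S_dd = 89.6
Terminal payoffs (K − S): max(-160.4, 0) = 0, max(-28.4, 0) = 0, max(44.4, 0) = 44.4
Node u (S = 203): V_u = e^(−0.03)·[0.3077·0.0000 + 0.6923·0.0000] = 0.0000
Node d (S = 112): V_d = e^(−0.03)·[0.3077·0.0000 + 0.6923·44.4000] = 29.8300
Node 0 (S = 140): V_0 = e^(−0.03)·[0.3077·0.0000 + 0.6923·29.8300] = 20.0412

$20.04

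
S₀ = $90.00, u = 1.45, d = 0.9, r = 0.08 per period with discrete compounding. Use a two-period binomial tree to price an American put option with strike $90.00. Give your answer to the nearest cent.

$6.63

Risk-neutral probability p = (1 + 0.08 − 0.9)/(1.45 − 0.9) = 0.1800/0.5500 = 0.3273
Terminal stock prices: S_uu = 189.2, S_ud = 117.5, S_dd = 72.9
Terminal payoffs (K − S): max(-99.22, 0) = 0, max(-27.45, 0) = 0, max(17.1, 0) = 17.1
Node u (S = 130.5): continuation = 1/1.08·[0.3273·0.0000 + 0.6727·0.0000] = 0.0000; exercise value = 0.0000 ≤ continuation, so V_u = 0.0000
Node d (S = 81): continuation = 1/1.08·[0.3273·0.0000 + 0.6727·17.1000] = 10.6515; exercise value = 9.0000 ≤ continuation, so V_d = 10.6515
Node 0 (S = 90): continuation = 1/1.08·[0.3273·0.0000 + 0.6727·10.6515] = 6.6348; exercise value = 0.0000 ≤ continuation, so V_0 = 6.6348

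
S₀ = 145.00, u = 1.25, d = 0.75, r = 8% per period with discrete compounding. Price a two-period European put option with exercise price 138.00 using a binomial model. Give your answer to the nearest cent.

6.39

Risk-neutral probability p = (1 + 0.08 − 0.75)/(1.25 − 0.75) = 0.3300/0.5000 = 0.6600
Terminal stock prices: S_uu = 226.6, S_ud = 135.9, S_dd = 81.56
Terminal payoffs (K − S): max(-88.56, 0) = 0, max(2.062, 0) = 2.062, max(56.44, 0) = 56.44
Node u (S = 181.2): V_u = 1/1.08·[0.6600·0.0000 + 0.3400·2.0625] = 0.6493
Node d (S = 108.8): V_d = 1/1.08·[0.6600·2.0625 + 0.3400·56.4375] = 19.0278
Node 0 (S = 145): V_0 = 1/1.08·[0.6600·0.6493 + 0.3400·19.0278] = 6.3870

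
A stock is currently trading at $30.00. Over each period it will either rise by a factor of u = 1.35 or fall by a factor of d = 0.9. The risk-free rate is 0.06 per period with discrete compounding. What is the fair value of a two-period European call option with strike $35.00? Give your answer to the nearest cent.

$2.81

Risk-neutral probability p = (1 + 0.06 − 0.9)/(1.35 − 0.9) = 0.1600/0.4500 = 0.3556
Terminal stock prices: S_uu = 54.68, S_ud = 36.45, S_dd = 24.3
Terminal payoffs (S − K): max(19.68, 0) = 19.68, max(1.45, 0) = 1.45, max(-10.7, 0) = 0
Node u (S = 40.5): V_u = 1/1.06·[0.3556·19.6750 + 0.6444·1.4500] = 7.4811
Node d (S = 27): V_d = 1/1.06·[0.3556·1.4500 + 0.6444·0.0000] = 0.4864
Node 0 (S = 30): V_0 = 1/1.06·[0.3556·7.4811 + 0.6444·0.4864] = 2.8051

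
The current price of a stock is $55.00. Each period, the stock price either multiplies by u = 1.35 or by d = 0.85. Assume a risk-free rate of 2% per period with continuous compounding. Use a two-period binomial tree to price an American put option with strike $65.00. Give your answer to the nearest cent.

$12.21

Risk-neutral probability p = (e^0.02 − 0.85)/(1.35 − 0.85) = 0.1702/0.5000 = 0.3404
Terminal stock prices: S_uu = 100.2, S_ud = 63.11, S_dd = 39.74
Terminal payoffs (K − S): max(-35.24, 0) = 0, max(1.888, 0) = 1.888, max(25.26, 0) = 25.26
Node u (S = 74.25): continuation = e^(−0.02)·[0.3404·0.0000 + 0.6596·1.8875] = 1.2203; exercise value = 0.0000 ≤ continuation, so V_u = 1.2203
Node d (S = 46.75): continuation = e^(−0.02)·[0.3404·1.8875 + 0.6596·25.2625] = 16.9629; exercise value = 18.2500 > continuation, so V_d = 18.2500 (exercise)
Node 0 (S = 55): continuation = e^(−0.02)·[0.3404·1.2203 + 0.6596·18.2500] = 12.2065; exercise value = 10.0000 ≤ continuation, so V_0 = 12.2065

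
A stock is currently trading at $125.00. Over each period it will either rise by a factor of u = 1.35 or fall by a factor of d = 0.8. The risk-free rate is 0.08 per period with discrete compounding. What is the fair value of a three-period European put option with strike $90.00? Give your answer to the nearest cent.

Risk-neutral probability p = (1 + 0.08 − 0.8)/(1.35 − 0.8) = 0.2800/0.5500 = 0.5091
Terminal stock prices: S_uuu = 307.5, S_uud = 182.3, S_udd = 108, S_ddd = 64
Terminal payoffs (K − S): max(-217.5, 0) = 0, max(-92.25, 0) = 0, max(-18, 0) = 0, max(26, 0) = 26
Node uu (S = 227.8): V_uu = 1/1.08·[0.5091·0.0000 + 0.4909·0.0000] = 0.0000
Node ud (S = 135): V_ud = 1/1.08·[0.5091·0.0000 + 0.4909·0.0000] = 0.0000
Node dd (S = 80): V_dd = 1/1.08·[0.5091·0.0000 + 0.4909·26.0000] = 11.8182
Node u (S = 168.8): V_u = 1/1.08·[0.5091·0.0000 + 0.4909·0.0000] = 0.0000
Node d (S = 100): V_d = 1/1.08·[0.5091·0.0000 + 0.4909·11.8182] = 5.3719
Node 0 (S = 125): V_0 = 1/1.08·[0.5091·0.0000 + 0.4909·5.3719] = 2.4418

$2.44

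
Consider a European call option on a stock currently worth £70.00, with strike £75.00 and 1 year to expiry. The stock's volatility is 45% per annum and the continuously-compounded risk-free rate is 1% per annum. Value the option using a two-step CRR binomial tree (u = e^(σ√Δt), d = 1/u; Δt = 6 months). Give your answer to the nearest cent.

£10.43

CRR parameters: u = e^(σ√Δt) = e^(0.45·√0.5) = 1.3746, d = 1/u = 0.7275
Per-period rate: rΔt = 0.01·0.5 = 0.005, so R = e^0.005 = 1.0050
Risk-neutral probability p = (e^0.005 − 0.7275)/(1.3746 − 0.7275) = 0.2776/0.6472 = 0.4289
Terminal stock prices: S_uu = 132.3, S_ud = 70, S_dd = 37.04
Terminal payoffs (S − K): max(57.28, 0) = 57.28, max(-5, 0) = 0, max(-37.96, 0) = 0
Node u (S = 96.23): V_u = e^(−0.005)·[0.4289·57.2761 + 0.5711·0.0000] = 24.4409
Node d (S = 50.92): V_d = e^(−0.005)·[0.4289·0.0000 + 0.5711·0.0000] = 0.0000
Node 0 (S = 70): V_0 = e^(−0.005)·[0.4289·24.4409 + 0.5711·0.0000] = 10.4295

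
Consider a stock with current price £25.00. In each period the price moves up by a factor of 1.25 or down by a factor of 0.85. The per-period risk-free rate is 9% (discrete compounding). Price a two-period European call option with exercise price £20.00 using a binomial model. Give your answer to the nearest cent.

Risk-neutral probability p = (1 + 0.09 − 0.85)/(1.25 − 0.85) = 0.2400/0.4000 = 0.6000
Terminal stock prices: S_uu = 39.06, S_ud = 26.56, S_dd = 18.06
Terminal payoffs (S − K): max(19.06, 0) = 19.06, max(6.562, 0) = 6.562, max(-1.938, 0) = 0
Node u (S = 31.25): V_u = 1/1.09·[0.6000·19.0625 + 0.4000·6.5625] = 12.9014
Node d (S = 21.25): V_d = 1/1.09·[0.6000·6.5625 + 0.4000·0.0000] = 3.6124
Node 0 (S = 25): V_0 = 1/1.09·[0.6000·12.9014 + 0.4000·3.6124] = 8.4273

£8.43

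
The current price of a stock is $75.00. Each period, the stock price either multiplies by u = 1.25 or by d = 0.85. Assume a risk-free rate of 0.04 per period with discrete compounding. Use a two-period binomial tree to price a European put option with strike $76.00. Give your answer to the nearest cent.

Risk-neutral probability p = (1 + 0.04 − 0.85)/(1.25 − 0.85) = 0.1900/0.4000 = 0.4750
Terminal stock prices: S_uu = 117.2, S_ud = 79.69, S_dd = 54.19
Terminal payoffs (K − S): max(-41.19, 0) = 0, max(-3.688, 0) = 0, max(21.81, 0) = 21.81
Node u (S = 93.75): V_u = 1/1.04·[0.4750·0.0000 + 0.5250·0.0000] = 0.0000
Node d (S = 63.75): V_d = 1/1.04·[0.4750·0.0000 + 0.5250·21.8125] = 11.0111
Node 0 (S = 75): V_0 = 1/1.04·[0.4750·0.0000 + 0.5250·11.0111] = 5.5585

$5.56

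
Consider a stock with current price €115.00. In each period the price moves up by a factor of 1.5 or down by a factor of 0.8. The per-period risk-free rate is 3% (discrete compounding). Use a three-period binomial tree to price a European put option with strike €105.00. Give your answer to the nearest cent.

Risk-neutral probability p = (1 + 0.03 − 0.8)/(1.5 − 0.8) = 0.2300/0.7000 = 0.3286
Terminal stock prices: S_uuu = 388.1, S_uud = 207, S_udd = 110.4, S_ddd = 58.88
Terminal payoffs (K − S): max(-283.1, 0) = 0, max(-102, 0) = 0, max(-5.4, 0) = 0, max(46.12, 0) = 46.12
Node uu (S = 258.8): V_uu = 1/1.03·[0.3286·0.0000 + 0.6714·0.0000] = 0.0000
Node ud (S = 138): V_ud = 1/1.03·[0.3286·0.0000 + 0.6714·0.0000] = 0.0000
Node dd (S = 73.6): V_dd = 1/1.03·[0.3286·0.0000 + 0.6714·46.1200] = 30.0644
Node u (S = 172.5): V_u = 1/1.03·[0.3286·0.0000 + 0.6714·0.0000] = 0.0000
Node d (S = 92): V_d = 1/1.03·[0.3286·0.0000 + 0.6714·30.0644] = 19.5981
Node 0 (S = 115): V_0 = 1/1.03·[0.3286·0.0000 + 0.6714·19.5981] = 12.7755

€12.78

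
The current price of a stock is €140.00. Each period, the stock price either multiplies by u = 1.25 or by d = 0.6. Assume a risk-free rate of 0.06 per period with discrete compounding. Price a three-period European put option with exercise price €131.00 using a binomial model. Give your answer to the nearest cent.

€12.47

Risk-neutral probability p = (1 + 0.06 − 0.6)/(1.25 − 0.6) = 0.4600/0.6500 = 0.7077
Terminal stock prices: S_uuu = 273.4, S_uud = 131.2, S_udd = 63, S_ddd = 30.24
Terminal payoffs (K − S): max(-142.4, 0) = 0, max(-0.25, 0) = 0, max(68, 0) = 68, max(100.8, 0) = 100.8
Node uu (S = 218.8): V_uu = 1/1.06·[0.7077·0.0000 + 0.2923·0.0000] = 0.0000
Node ud (S = 105): V_ud = 1/1.06·[0.7077·0.0000 + 0.2923·68.0000] = 18.7518
Node dd (S = 50.4): V_dd = 1/1.06·[0.7077·68.0000 + 0.2923·100.7600] = 73.1849
Node u (S = 175): V_u = 1/1.06·[0.7077·0.0000 + 0.2923·18.7518] = 5.1710
Node d (S = 84): V_d = 1/1.06·[0.7077·18.7518 + 0.2923·73.1849] = 32.7010
Node 0 (S = 140): V_0 = 1/1.06·[0.7077·5.1710 + 0.2923·32.7010] = 12.4700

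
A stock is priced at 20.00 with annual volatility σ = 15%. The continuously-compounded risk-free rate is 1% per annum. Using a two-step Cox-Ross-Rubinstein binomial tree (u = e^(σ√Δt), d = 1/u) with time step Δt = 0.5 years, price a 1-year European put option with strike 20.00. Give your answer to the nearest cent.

0.96

CRR parameters: u = e^(σ√Δt) = e^(0.15·√0.5) = 1.1119, d = 1/u = 0.8994
Per-period rate: rΔt = 0.01·0.5 = 0.005, so R = e^0.005 = 1.0050
Risk-neutral probability p = (e^0.005 − 0.8994)/(1.1119 − 0.8994) = 0.1056/0.2125 = 0.4971
Terminal stock prices: S_uu = 24.73, S_ud = 20, S_dd = 16.18
Terminal payoffs (K − S): max(-4.726, 0) = 0, max(0, 0) = 0, max(3.823, 0) = 3.823
Node u (S = 22.24): V_u = e^(−0.005)·[0.4971·0.0000 + 0.5029·0.0000] = 0.0000
Node d (S = 17.99): V_d = e^(−0.005)·[0.4971·0.0000 + 0.5029·3.8228] = 1.9129
Node 0 (S = 20): V_0 = e^(−0.005)·[0.4971·0.0000 + 0.5029·1.9129] = 0.9572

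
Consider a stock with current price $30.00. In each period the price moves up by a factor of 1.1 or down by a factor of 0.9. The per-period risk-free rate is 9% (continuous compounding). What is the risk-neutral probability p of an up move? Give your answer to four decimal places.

p = 0.9709

Risk-neutral probability p = (e^0.09 − 0.9)/(1.1 − 0.9) = 0.1942/0.2000 = 0.9709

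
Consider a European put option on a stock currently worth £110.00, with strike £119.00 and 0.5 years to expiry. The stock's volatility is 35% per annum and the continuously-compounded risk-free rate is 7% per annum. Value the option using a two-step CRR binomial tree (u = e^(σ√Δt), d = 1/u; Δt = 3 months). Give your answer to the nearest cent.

CRR parameters: u = e^(σ√Δt) = e^(0.35·√0.25) = 1.1912, d = 1/u = 0.8395
Per-period rate: rΔt = 0.07·0.25 = 0.0175, so R = e^0.0175 = 1.0177
Risk-neutral probability p = (e^0.0175 − 0.8395)/(1.1912 − 0.8395) = 0.1782/0.3518 = 0.5065
Terminal stock prices: S_uu = 156.1, S_ud = 110, S_dd = 77.52
Terminal payoffs (K − S): max(-37.1, 0) = 0, max(9, 0) = 9, max(41.48, 0) = 41.48
Node u (S = 131): V_u = e^(−0.0175)·[0.5065·0.0000 + 0.4935·9.0000] = 4.3641
Node d (S = 92.34): V_d = e^(−0.0175)·[0.5065·9.0000 + 0.4935·41.4843] = 24.5953
Node 0 (S = 110): V_0 = e^(−0.0175)·[0.5065·4.3641 + 0.4935·24.5953] = 14.0984

£14.10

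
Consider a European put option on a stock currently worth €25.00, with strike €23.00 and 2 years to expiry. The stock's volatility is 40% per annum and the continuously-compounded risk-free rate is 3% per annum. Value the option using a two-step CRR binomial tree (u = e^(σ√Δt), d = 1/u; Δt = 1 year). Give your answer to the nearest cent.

CRR parameters: u = e^(σ√Δt) = e^(0.4·√1) = 1.4918, d = 1/u = 0.6703
Per-period rate: rΔt = 0.03·1 = 0.03, so R = e^0.03 = 1.0305
Risk-neutral probability p = (e^0.03 − 0.6703)/(1.4918 − 0.6703) = 0.3601/0.8215 = 0.4384
Terminal stock prices: S_uu = 55.64, S_ud = 25, S_dd = 11.23
Terminal payoffs (K − S): max(-32.64, 0) = 0, max(-2, 0) = 0, max(11.77, 0) = 11.77
Node u (S = 37.3): V_u = e^(−0.03)·[0.4384·0.0000 + 0.5616·0.0000] = 0.0000
Node d (S = 16.76): V_d = e^(−0.03)·[0.4384·0.0000 + 0.5616·11.7668] = 6.4131
Node 0 (S = 25): V_0 = e^(−0.03)·[0.4384·0.0000 + 0.5616·6.4131] = 3.4953

€3.50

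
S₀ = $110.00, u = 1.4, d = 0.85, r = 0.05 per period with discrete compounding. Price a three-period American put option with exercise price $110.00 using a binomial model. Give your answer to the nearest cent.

$11.21

Risk-neutral probability p = (1 + 0.05 − 0.85)/(1.4 − 0.85) = 0.2000/0.5500 = 0.3636
Terminal stock prices: S_uuu = 301.8, S_uud = 183.3, S_udd = 111.3, S_ddd = 67.55
Terminal payoffs (K − S): max(-191.8, 0) = 0, max(-73.26, 0) = 0, max(-1.265, 0) = 0, max(42.45, 0) = 42.45
Node uu (S = 215.6): continuation = 1/1.05·[0.3636·0.0000 + 0.6364·0.0000] = 0.0000; exercise value = 0.0000 ≤ continuation, so V_uu = 0.0000
Node ud (S = 130.9): continuation = 1/1.05·[0.3636·0.0000 + 0.6364·0.0000] = 0.0000; exercise value = 0.0000 ≤ continuation, so V_ud = 0.0000
Node dd (S = 79.47): continuation = 1/1.05·[0.3636·0.0000 + 0.6364·42.4463] = 25.7250; exercise value = 30.5250 > continuation, so V_dd = 30.5250 (exercise)
Node u (S = 154): continuation = 1/1.05·[0.3636·0.0000 + 0.6364·0.0000] = 0.0000; exercise value = 0.0000 ≤ continuation, so V_u = 0.0000
Node d (S = 93.5): continuation = 1/1.05·[0.3636·0.0000 + 0.6364·30.5250] = 18.5000; exercise value = 16.5000 ≤ continuation, so V_d = 18.5000
Node 0 (S = 110): continuation = 1/1.05·[0.3636·0.0000 + 0.6364·18.5000] = 11.2121; exercise value = 0.0000 ≤ continuation, so V_0 = 11.2121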